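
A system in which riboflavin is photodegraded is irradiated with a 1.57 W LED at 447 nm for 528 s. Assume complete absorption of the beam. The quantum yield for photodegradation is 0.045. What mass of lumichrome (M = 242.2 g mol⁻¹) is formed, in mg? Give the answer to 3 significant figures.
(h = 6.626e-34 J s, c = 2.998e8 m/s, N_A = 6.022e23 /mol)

33.8 mg

Photon energy at 447 nm: hc/λ = (6.626e-34)(2.998e8)/(447e-9) = 4.444e-19 J.
Energy delivered: (1.57 W)(528 s) = 829.0 J.
Photons incident: 829.0 / 4.444e-19 = 1.865e21, i.e. 1.865e21/6.022e23 = 0.003097 mol.
Product: Φ × n_abs = 0.045 × 0.003097 = 1.394e-4 mol.
Mass: 1.394e-4 × 242.2 = 0.03376 g = 33.8 mg.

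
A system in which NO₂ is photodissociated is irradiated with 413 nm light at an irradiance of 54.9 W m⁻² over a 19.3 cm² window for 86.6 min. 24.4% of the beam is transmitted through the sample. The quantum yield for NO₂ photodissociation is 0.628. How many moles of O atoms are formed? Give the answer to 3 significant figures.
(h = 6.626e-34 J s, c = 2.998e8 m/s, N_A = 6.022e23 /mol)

9.02e-4 mol

Photon energy at 413 nm: hc/λ = (6.626e-34)(2.998e8)/(413e-9) = 4.810e-19 J.
Energy delivered: (54.9 W m⁻²)(19.3e-4 m²)(5196 s) = 550.6 J.
Photons incident: 550.6 / 4.810e-19 = 1.145e21, i.e. 1.145e21/6.022e23 = 0.001901 mol.
Fraction absorbed: 1 − 24.4/100 = 0.7560.
Photons absorbed: 0.7560 × 0.001901 = 0.001437 mol.
Product: Φ × n_abs = 0.628 × 0.001437 = 9.024e-4 mol.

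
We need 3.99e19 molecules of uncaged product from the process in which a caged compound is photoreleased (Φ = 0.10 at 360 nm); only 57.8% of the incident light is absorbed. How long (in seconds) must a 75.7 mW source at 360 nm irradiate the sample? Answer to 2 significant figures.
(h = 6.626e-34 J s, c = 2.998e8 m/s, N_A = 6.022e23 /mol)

Product: 3.99e19 / 6.022e23 = 6.626e-5 mol.
Photons that must be absorbed: 6.626e-5 / 0.10 = 6.626e-4 mol.
Incident photons needed: 6.626e-4 / 0.578 = 0.001146 mol.
Photon energy: hc/λ = 5.518e-19 J; per mole, 3.323e5 J mol⁻¹.
Energy required: 0.001146 × 3.323e5 = 380.8 J.
Time: 380.8 J / 0.0757 W = 5000 s.

t ≈ 5000 s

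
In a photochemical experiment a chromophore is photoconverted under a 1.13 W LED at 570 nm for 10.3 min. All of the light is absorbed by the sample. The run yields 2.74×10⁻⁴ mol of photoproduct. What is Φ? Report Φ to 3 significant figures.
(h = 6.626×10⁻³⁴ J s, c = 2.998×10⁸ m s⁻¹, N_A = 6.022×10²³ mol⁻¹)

Photon energy at 570 nm: hc/λ = (6.626×10⁻³⁴)(2.998×10⁸)/(570×10⁻⁹) = 3.485×10⁻¹⁹ J.
Energy delivered: (1.13 W)(618 s) = 698.3 J.
Photons incident: 698.3 / 3.485×10⁻¹⁹ = 2.004×10²¹, i.e. 2.004×10²¹/6.022×10²³ = 0.003328 mol.
Φ = 2.74×10⁻⁴ mol / 0.003328 mol photons = 0.0823.

Φ = 0.0823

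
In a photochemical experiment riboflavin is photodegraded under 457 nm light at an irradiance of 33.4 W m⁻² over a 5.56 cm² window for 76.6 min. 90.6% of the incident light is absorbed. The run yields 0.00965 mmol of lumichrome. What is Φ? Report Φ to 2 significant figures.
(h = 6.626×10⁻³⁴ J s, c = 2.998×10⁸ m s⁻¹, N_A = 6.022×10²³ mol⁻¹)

Product: 0.00965 mmol = 9.65×10⁻⁶ mol.
Photon energy at 457 nm: hc/λ = (6.626×10⁻³⁴)(2.998×10⁸)/(457×10⁻⁹) = 4.347×10⁻¹⁹ J.
Energy delivered: (33.4 W m⁻²)(5.56×10⁻⁴ m²)(4596 s) = 85.35 J.
Photons incident: 85.35 / 4.347×10⁻¹⁹ = 1.963×10²⁰, i.e. 1.963×10²⁰/6.022×10²³ = 3.260×10⁻⁴ mol.
Photons absorbed: 0.906 × 3.260×10⁻⁴ = 2.954×10⁻⁴ mol.
Φ = 9.65×10⁻⁶ mol / 2.954×10⁻⁴ mol photons = 0.033.

Φ = 0.033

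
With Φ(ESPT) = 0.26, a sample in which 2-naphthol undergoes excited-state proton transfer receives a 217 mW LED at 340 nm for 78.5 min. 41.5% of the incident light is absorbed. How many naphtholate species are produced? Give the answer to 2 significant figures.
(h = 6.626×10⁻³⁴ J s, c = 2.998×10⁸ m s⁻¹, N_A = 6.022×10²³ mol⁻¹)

Photon energy at 340 nm: hc/λ = (6.626×10⁻³⁴)(2.998×10⁸)/(340×10⁻⁹) = 5.843×10⁻¹⁹ J.
Energy delivered: (217 mW)(4710 s) = 1022 J.
Photons incident: 1022 / 5.843×10⁻¹⁹ = 1.749×10²¹, i.e. 1.749×10²¹/6.022×10²³ = 0.002904 mol.
Photons absorbed: 0.415 × 0.002904 = 0.001205 mol.
Product: Φ × n_abs = 0.26 × 0.001205 = 3.133×10⁻⁴ mol.
As a count: 3.133×10⁻⁴ × 6.022×10²³ = 1.9×10²⁰.

1.9×10²⁰ species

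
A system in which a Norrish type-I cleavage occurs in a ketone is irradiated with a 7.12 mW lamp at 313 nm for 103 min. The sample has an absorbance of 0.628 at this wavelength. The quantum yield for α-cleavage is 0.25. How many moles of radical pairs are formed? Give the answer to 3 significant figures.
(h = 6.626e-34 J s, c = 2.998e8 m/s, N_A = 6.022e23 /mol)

2.20e-5 mol

Photon energy at 313 nm: hc/λ = (6.626e-34)(2.998e8)/(313e-9) = 6.347e-19 J.
Energy delivered: (7.12 mW)(6180 s) = 44.00 J.
Photons incident: 44.00 / 6.347e-19 = 6.932e19, i.e. 6.932e19/6.022e23 = 1.151e-4 mol.
Fraction absorbed: 1 − 10^(−0.628) = 0.7645.
Photons absorbed: 0.7645 × 1.151e-4 = 8.799e-5 mol.
Product: Φ × n_abs = 0.25 × 8.799e-5 = 2.200e-5 mol.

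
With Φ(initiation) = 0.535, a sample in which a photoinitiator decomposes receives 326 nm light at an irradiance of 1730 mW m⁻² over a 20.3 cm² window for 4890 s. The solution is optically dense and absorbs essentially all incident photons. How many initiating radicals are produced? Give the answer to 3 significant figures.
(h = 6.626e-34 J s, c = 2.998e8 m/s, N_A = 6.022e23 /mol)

1.51e19 initiating radicals

Photon energy at 326 nm: hc/λ = (6.626e-34)(2.998e8)/(326e-9) = 6.093e-19 J.
Energy delivered: (1730 mW m⁻²)(20.3e-4 m²)(4890 s) = 17.17 J.
Photons incident: 17.17 / 6.093e-19 = 2.818e19, i.e. 2.818e19/6.022e23 = 4.680e-5 mol.
Product: Φ × n_abs = 0.535 × 4.680e-5 = 2.504e-5 mol.
As a count: 2.504e-5 × 6.022e23 = 1.51e19.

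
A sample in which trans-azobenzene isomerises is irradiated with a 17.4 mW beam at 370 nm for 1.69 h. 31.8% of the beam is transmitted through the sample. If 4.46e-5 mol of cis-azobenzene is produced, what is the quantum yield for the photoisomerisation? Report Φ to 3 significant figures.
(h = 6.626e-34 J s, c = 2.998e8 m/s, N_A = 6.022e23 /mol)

Φ = 0.200

Photon energy at 370 nm: hc/λ = (6.626e-34)(2.998e8)/(370e-9) = 5.369e-19 J.
Energy delivered: (17.4 mW)(6084 s) = 105.9 J.
Photons incident: 105.9 / 5.369e-19 = 1.972e20, i.e. 1.972e20/6.022e23 = 3.275e-4 mol.
Fraction absorbed: 1 − 31.8/100 = 0.6820.
Photons absorbed: 0.6820 × 3.275e-4 = 2.234e-4 mol.
Φ = 4.46e-5 mol / 2.234e-4 mol photons = 0.200.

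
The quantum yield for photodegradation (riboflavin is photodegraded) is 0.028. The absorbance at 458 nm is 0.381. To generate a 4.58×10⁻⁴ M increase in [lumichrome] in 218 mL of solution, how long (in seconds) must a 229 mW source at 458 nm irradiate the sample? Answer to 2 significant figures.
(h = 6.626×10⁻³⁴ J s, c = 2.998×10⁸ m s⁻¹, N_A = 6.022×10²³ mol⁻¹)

Product: (4.58×10⁻⁴ M)(0.218 L) = 9.984×10⁻⁵ mol.
Photons that must be absorbed: 9.984×10⁻⁵ / 0.028 = 0.003566 mol.
Fraction absorbed: 1 − 10^(−0.381) = 0.5841.
Incident photons needed: 0.003566 / 0.5841 = 0.006105 mol.
Photon energy: hc/λ = 4.337×10⁻¹⁹ J; per mole, 2.612×10⁵ J mol⁻¹.
Energy required: 0.006105 × 2.612×10⁵ = 1595 J.
Time: 1595 J / 0.229 W = 7000 s.

t ≈ 7000 s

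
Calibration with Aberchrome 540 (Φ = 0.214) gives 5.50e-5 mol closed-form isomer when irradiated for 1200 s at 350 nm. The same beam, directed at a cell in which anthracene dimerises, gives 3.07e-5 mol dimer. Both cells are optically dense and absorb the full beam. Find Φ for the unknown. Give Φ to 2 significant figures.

Photons absorbed by the actinometer: 5.50e-5 / 0.214 = 2.570e-4 mol.
Φ(unknown) = 3.07e-5 / 2.570e-4 = 0.12.

Φ = 0.12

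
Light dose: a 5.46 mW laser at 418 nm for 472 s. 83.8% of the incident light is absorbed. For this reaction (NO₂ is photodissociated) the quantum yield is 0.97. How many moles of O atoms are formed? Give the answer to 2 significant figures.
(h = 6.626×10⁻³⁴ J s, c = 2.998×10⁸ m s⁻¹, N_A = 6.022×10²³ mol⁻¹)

7.3×10⁻⁶ mol

Photon energy at 418 nm: hc/λ = (6.626×10⁻³⁴)(2.998×10⁸)/(418×10⁻⁹) = 4.752×10⁻¹⁹ J.
Energy delivered: (5.46 mW)(472 s) = 2.577 J.
Photons incident: 2.577 / 4.752×10⁻¹⁹ = 5.423×10¹⁸, i.e. 5.423×10¹⁸/6.022×10²³ = 9.005×10⁻⁶ mol.
Photons absorbed: 0.838 × 9.005×10⁻⁶ = 7.546×10⁻⁶ mol.
Product: Φ × n_abs = 0.97 × 7.546×10⁻⁶ = 7.320×10⁻⁶ mol.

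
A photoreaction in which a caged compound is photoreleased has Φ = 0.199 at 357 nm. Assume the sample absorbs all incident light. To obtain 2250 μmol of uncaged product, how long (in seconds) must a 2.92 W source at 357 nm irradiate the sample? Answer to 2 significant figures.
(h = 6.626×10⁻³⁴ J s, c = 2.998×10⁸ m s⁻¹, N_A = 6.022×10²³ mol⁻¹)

t ≈ 1300 s

Product: 2250 μmol = 0.00225 mol.
Photons that must be absorbed: 0.00225 / 0.199 = 0.01131 mol.
Photon energy: hc/λ = 5.564×10⁻¹⁹ J; per mole, 3.351×10⁵ J mol⁻¹.
Energy required: 0.01131 × 3.351×10⁵ = 3790 J.
Time: 3790 J / 2.92 W = 1300 s.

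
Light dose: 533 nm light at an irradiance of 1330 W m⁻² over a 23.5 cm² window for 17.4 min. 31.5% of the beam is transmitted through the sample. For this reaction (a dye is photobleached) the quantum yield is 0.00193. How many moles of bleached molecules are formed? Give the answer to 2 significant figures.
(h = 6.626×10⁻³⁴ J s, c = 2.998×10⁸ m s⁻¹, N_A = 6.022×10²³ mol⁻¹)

Photon energy at 533 nm: hc/λ = (6.626×10⁻³⁴)(2.998×10⁸)/(533×10⁻⁹) = 3.727×10⁻¹⁹ J.
Energy delivered: (1330 W m⁻²)(23.5×10⁻⁴ m²)(1044 s) = 3263 J.
Photons incident: 3263 / 3.727×10⁻¹⁹ = 8.755×10²¹, i.e. 8.755×10²¹/6.022×10²³ = 0.01454 mol.
Fraction absorbed: 1 − 31.5/100 = 0.6850.
Photons absorbed: 0.6850 × 0.01454 = 0.009960 mol.
Product: Φ × n_abs = 0.00193 × 0.009960 = 1.922×10⁻⁵ mol.

1.9×10⁻⁵ mol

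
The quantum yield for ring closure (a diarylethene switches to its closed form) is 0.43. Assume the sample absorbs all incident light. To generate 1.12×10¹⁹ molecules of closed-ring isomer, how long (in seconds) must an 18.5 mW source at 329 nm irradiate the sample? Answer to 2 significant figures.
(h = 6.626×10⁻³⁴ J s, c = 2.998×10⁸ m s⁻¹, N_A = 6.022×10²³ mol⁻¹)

t ≈ 850 s

Product: 1.12×10¹⁹ / 6.022×10²³ = 1.860×10⁻⁵ mol.
Photons that must be absorbed: 1.860×10⁻⁵ / 0.43 = 4.326×10⁻⁵ mol.
Photon energy: hc/λ = 6.038×10⁻¹⁹ J; per mole, 3.636×10⁵ J mol⁻¹.
Energy required: 4.326×10⁻⁵ × 3.636×10⁵ = 15.73 J.
Time: 15.73 J / 0.0185 W = 850 s.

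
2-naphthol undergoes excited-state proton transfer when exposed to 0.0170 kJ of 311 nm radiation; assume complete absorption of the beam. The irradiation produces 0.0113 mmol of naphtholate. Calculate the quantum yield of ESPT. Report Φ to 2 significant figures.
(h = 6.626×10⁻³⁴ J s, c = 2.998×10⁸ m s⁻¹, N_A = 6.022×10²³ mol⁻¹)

Φ = 0.26

Product: 0.0113 mmol = 1.13×10⁻⁵ mol.
Photon energy at 311 nm: hc/λ = (6.626×10⁻³⁴)(2.998×10⁸)/(311×10⁻⁹) = 6.387×10⁻¹⁹ J.
Incident energy: 0.0170 kJ = 17.0 J.
Photons incident: 17.0 / 6.387×10⁻¹⁹ = 2.662×10¹⁹, i.e. 2.662×10¹⁹/6.022×10²³ = 4.420×10⁻⁵ mol.
Φ = 1.13×10⁻⁵ mol / 4.420×10⁻⁵ mol photons = 0.26.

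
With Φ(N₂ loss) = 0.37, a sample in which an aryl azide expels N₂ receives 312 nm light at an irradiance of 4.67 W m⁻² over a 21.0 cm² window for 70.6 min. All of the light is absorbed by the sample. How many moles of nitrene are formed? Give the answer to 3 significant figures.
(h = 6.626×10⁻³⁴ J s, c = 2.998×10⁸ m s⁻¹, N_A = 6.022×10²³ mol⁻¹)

4.01×10⁻⁵ mol

Photon energy at 312 nm: hc/λ = (6.626×10⁻³⁴)(2.998×10⁸)/(312×10⁻⁹) = 6.367×10⁻¹⁹ J.
Energy delivered: (4.67 W m⁻²)(21.0×10⁻⁴ m²)(4236 s) = 41.54 J.
Photons incident: 41.54 / 6.367×10⁻¹⁹ = 6.524×10¹⁹, i.e. 6.524×10¹⁹/6.022×10²³ = 1.083×10⁻⁴ mol.
Product: Φ × n_abs = 0.37 × 1.083×10⁻⁴ = 4.007×10⁻⁵ mol.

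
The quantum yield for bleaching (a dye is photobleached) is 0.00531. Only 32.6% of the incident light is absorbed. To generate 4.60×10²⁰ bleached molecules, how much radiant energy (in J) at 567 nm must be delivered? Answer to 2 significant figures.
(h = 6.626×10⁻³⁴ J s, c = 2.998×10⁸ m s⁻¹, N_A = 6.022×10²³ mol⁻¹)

9.3×10⁴ J

Product: 4.60×10²⁰ / 6.022×10²³ = 7.639×10⁻⁴ mol.
Photons that must be absorbed: 7.639×10⁻⁴ / 0.00531 = 0.1439 mol.
Incident photons needed: 0.1439 / 0.326 = 0.4414 mol.
Photon energy: hc/λ = 3.503×10⁻¹⁹ J; per mole, 2.110×10⁵ J mol⁻¹.
Energy required: 0.4414 × 2.110×10⁵ = 9.3×10⁴ J.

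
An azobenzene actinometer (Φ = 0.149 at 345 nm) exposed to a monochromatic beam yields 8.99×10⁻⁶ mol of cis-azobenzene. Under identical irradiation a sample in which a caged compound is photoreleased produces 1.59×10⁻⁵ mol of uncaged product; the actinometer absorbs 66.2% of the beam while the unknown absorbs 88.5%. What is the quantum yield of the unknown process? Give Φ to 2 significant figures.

Photons absorbed by the actinometer: 8.99×10⁻⁶ / 0.149 = 6.034×10⁻⁵ mol.
Incident flux: 6.034×10⁻⁵ / 0.662 = 9.115×10⁻⁵ einstein.
Absorbed by unknown: 0.885 × 9.115×10⁻⁵ = 8.067×10⁻⁵ mol.
Φ(unknown) = 1.59×10⁻⁵ / 8.067×10⁻⁵ = 0.20.

Φ = 0.20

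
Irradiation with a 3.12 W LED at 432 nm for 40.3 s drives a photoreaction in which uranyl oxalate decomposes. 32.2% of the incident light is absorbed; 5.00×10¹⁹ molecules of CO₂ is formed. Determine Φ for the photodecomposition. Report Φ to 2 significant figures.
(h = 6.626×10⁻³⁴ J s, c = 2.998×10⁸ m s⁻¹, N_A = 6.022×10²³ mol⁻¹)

Φ = 0.57

Product: 5.00×10¹⁹ / 6.022×10²³ = 8.303×10⁻⁵ mol.
Photon energy at 432 nm: hc/λ = (6.626×10⁻³⁴)(2.998×10⁸)/(432×10⁻⁹) = 4.598×10⁻¹⁹ J.
Energy delivered: (3.12 W)(40.3 s) = 125.7 J.
Photons incident: 125.7 / 4.598×10⁻¹⁹ = 2.734×10²⁰, i.e. 2.734×10²⁰/6.022×10²³ = 4.540×10⁻⁴ mol.
Photons absorbed: 0.322 × 4.540×10⁻⁴ = 1.462×10⁻⁴ mol.
Φ = 8.303×10⁻⁵ mol / 1.462×10⁻⁴ mol photons = 0.57.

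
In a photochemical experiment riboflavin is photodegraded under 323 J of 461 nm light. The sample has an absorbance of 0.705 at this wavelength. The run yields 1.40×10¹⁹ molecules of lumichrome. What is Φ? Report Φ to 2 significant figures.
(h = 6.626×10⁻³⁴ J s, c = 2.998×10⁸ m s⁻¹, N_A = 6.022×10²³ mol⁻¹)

Product: 1.40×10¹⁹ / 6.022×10²³ = 2.325×10⁻⁵ mol.
Photon energy at 461 nm: hc/λ = (6.626×10⁻³⁴)(2.998×10⁸)/(461×10⁻⁹) = 4.309×10⁻¹⁹ J.
Photons incident: 323 / 4.309×10⁻¹⁹ = 7.496×10²⁰, i.e. 7.496×10²⁰/6.022×10²³ = 0.001245 mol.
Fraction absorbed: 1 − 10^(−0.705) = 0.8028.
Photons absorbed: 0.8028 × 0.001245 = 9.995×10⁻⁴ mol.
Φ = 2.325×10⁻⁵ mol / 9.995×10⁻⁴ mol photons = 0.023.

Φ = 0.023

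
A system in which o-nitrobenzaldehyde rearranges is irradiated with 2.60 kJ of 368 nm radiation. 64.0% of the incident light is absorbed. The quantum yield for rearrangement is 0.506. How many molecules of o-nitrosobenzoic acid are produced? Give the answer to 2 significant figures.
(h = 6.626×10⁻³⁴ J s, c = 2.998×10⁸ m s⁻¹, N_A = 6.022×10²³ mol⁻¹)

1.6×10²¹ molecules

Photon energy at 368 nm: hc/λ = (6.626×10⁻³⁴)(2.998×10⁸)/(368×10⁻⁹) = 5.398×10⁻¹⁹ J.
Incident energy: 2.60 kJ = 2600 J.
Photons incident: 2600 / 5.398×10⁻¹⁹ = 4.817×10²¹, i.e. 4.817×10²¹/6.022×10²³ = 0.007999 mol.
Photons absorbed: 0.640 × 0.007999 = 0.005119 mol.
Product: Φ × n_abs = 0.506 × 0.005119 = 0.002590 mol.
As a count: 0.002590 × 6.022×10²³ = 1.6×10²¹.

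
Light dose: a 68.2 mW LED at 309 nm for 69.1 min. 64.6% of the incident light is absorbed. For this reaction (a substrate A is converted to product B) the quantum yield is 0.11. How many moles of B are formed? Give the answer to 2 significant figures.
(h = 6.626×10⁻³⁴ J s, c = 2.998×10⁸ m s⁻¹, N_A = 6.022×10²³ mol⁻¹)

5.2×10⁻⁵ mol

Photon energy at 309 nm: hc/λ = (6.626×10⁻³⁴)(2.998×10⁸)/(309×10⁻⁹) = 6.429×10⁻¹⁹ J.
Energy delivered: (68.2 mW)(4146 s) = 282.8 J.
Photons incident: 282.8 / 6.429×10⁻¹⁹ = 4.399×10²⁰, i.e. 4.399×10²⁰/6.022×10²³ = 7.305×10⁻⁴ mol.
Photons absorbed: 0.646 × 7.305×10⁻⁴ = 4.719×10⁻⁴ mol.
Product: Φ × n_abs = 0.11 × 4.719×10⁻⁴ = 5.191×10⁻⁵ mol.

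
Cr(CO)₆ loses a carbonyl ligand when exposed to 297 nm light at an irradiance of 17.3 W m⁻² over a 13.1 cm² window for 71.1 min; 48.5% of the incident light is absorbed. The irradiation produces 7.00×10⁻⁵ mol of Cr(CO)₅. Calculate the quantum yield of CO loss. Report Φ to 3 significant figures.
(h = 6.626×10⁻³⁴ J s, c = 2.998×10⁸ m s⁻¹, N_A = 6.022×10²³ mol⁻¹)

Photon energy at 297 nm: hc/λ = (6.626×10⁻³⁴)(2.998×10⁸)/(297×10⁻⁹) = 6.688×10⁻¹⁹ J.
Energy delivered: (17.3 W m⁻²)(13.1×10⁻⁴ m²)(4266 s) = 96.68 J.
Photons incident: 96.68 / 6.688×10⁻¹⁹ = 1.446×10²⁰, i.e. 1.446×10²⁰/6.022×10²³ = 2.401×10⁻⁴ mol.
Photons absorbed: 0.485 × 2.401×10⁻⁴ = 1.164×10⁻⁴ mol.
Φ = 7.00×10⁻⁵ mol / 1.164×10⁻⁴ mol photons = 0.601.

Φ = 0.601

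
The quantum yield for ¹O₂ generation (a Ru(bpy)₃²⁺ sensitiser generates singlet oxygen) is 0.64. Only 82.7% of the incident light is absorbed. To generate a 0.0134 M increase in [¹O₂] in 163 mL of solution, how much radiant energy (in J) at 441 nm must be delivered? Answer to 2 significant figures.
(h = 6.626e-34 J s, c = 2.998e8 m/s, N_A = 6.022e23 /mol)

Product: (0.0134 M)(0.163 L) = 0.002184 mol.
Photons that must be absorbed: 0.002184 / 0.64 = 0.003413 mol.
Incident photons needed: 0.003413 / 0.827 = 0.004127 mol.
Photon energy: hc/λ = 4.504e-19 J; per mole, 2.712e5 J mol⁻¹.
Energy required: 0.004127 × 2.712e5 = 1100 J.

1100 J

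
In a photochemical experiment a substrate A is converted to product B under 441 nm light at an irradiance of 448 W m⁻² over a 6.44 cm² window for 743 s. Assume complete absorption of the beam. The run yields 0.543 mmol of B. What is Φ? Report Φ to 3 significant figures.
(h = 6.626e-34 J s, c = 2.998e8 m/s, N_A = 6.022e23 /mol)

Product: 0.543 mmol = 5.43e-4 mol.
Photon energy at 441 nm: hc/λ = (6.626e-34)(2.998e8)/(441e-9) = 4.504e-19 J.
Energy delivered: (448 W m⁻²)(6.44e-4 m²)(743 s) = 214.4 J.
Photons incident: 214.4 / 4.504e-19 = 4.760e20, i.e. 4.760e20/6.022e23 = 7.904e-4 mol.
Φ = 5.43e-4 mol / 7.904e-4 mol photons = 0.687.

Φ = 0.687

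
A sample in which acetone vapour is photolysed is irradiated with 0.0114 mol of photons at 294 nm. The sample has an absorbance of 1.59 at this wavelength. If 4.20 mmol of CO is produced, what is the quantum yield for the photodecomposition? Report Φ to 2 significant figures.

Φ = 0.38

Product: 4.20 mmol = 0.00420 mol.
Fraction absorbed: 1 − 10^(−1.59) = 0.9743.
Photons absorbed: 0.9743 × 0.0114 = 0.01111 mol.
Φ = 0.00420 mol / 0.01111 mol photons = 0.38.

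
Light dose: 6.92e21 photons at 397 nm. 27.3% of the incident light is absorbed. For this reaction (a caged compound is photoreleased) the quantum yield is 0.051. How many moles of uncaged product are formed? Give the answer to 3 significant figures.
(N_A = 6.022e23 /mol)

1.60e-4 mol

Moles of photons: 6.92e21 / 6.022e23 = 0.01149 mol.
Photons absorbed: 0.273 × 0.01149 = 0.003137 mol.
Product: Φ × n_abs = 0.051 × 0.003137 = 1.600e-4 mol.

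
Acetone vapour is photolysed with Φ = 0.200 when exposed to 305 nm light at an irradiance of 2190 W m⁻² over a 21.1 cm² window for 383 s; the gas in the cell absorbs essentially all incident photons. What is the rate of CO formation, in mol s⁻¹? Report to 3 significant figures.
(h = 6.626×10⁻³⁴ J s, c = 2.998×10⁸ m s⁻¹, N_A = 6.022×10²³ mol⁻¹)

2.36×10⁻⁶ mol s⁻¹

Photon energy at 305 nm: hc/λ = (6.626×10⁻³⁴)(2.998×10⁸)/(305×10⁻⁹) = 6.513×10⁻¹⁹ J.
Energy delivered: (2190 W m⁻²)(21.1×10⁻⁴ m²)(383 s) = 1770 J.
Photons incident: 1770 / 6.513×10⁻¹⁹ = 2.718×10²¹, i.e. 2.718×10²¹/6.022×10²³ = 0.004513 mol.
Product formed: 0.200 × 0.004513 = 9.026×10⁻⁴ mol.
Rate: 9.026×10⁻⁴ / 383 s = 2.36×10⁻⁶ mol s⁻¹.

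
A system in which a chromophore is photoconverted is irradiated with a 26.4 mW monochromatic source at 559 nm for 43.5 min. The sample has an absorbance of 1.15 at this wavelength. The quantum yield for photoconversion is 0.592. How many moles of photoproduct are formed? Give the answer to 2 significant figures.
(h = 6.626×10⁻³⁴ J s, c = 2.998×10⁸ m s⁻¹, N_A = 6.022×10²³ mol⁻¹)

1.8×10⁻⁴ mol

Photon energy at 559 nm: hc/λ = (6.626×10⁻³⁴)(2.998×10⁸)/(559×10⁻⁹) = 3.554×10⁻¹⁹ J.
Energy delivered: (26.4 mW)(2610 s) = 68.90 J.
Photons incident: 68.90 / 3.554×10⁻¹⁹ = 1.939×10²⁰, i.e. 1.939×10²⁰/6.022×10²³ = 3.220×10⁻⁴ mol.
Fraction absorbed: 1 − 10^(−1.15) = 0.9292.
Photons absorbed: 0.9292 × 3.220×10⁻⁴ = 2.992×10⁻⁴ mol.
Product: Φ × n_abs = 0.592 × 2.992×10⁻⁴ = 1.771×10⁻⁴ mol.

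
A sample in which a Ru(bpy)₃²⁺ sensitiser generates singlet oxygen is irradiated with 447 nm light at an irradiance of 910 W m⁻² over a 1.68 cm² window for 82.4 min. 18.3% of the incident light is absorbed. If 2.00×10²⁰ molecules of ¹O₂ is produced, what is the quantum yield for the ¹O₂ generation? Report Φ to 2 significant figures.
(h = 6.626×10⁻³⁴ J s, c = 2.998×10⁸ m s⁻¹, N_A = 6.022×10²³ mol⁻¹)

Φ = 0.64

Product: 2.00×10²⁰ / 6.022×10²³ = 3.321×10⁻⁴ mol.
Photon energy at 447 nm: hc/λ = (6.626×10⁻³⁴)(2.998×10⁸)/(447×10⁻⁹) = 4.444×10⁻¹⁹ J.
Energy delivered: (910 W m⁻²)(1.68×10⁻⁴ m²)(4944 s) = 755.8 J.
Photons incident: 755.8 / 4.444×10⁻¹⁹ = 1.701×10²¹, i.e. 1.701×10²¹/6.022×10²³ = 0.002825 mol.
Photons absorbed: 0.183 × 0.002825 = 5.170×10⁻⁴ mol.
Φ = 3.321×10⁻⁴ mol / 5.170×10⁻⁴ mol photons = 0.64.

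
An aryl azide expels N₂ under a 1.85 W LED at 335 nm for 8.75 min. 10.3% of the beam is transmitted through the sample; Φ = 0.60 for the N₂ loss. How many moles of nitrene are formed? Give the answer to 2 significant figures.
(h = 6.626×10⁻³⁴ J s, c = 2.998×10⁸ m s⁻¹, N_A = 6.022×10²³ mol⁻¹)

0.0015 mol

Photon energy at 335 nm: hc/λ = (6.626×10⁻³⁴)(2.998×10⁸)/(335×10⁻⁹) = 5.930×10⁻¹⁹ J.
Energy delivered: (1.85 W)(525 s) = 971.3 J.
Photons incident: 971.3 / 5.930×10⁻¹⁹ = 1.638×10²¹, i.e. 1.638×10²¹/6.022×10²³ = 0.002720 mol.
Fraction absorbed: 1 − 10.3/100 = 0.8970.
Photons absorbed: 0.8970 × 0.002720 = 0.002440 mol.
Product: Φ × n_abs = 0.60 × 0.002440 = 0.001464 mol.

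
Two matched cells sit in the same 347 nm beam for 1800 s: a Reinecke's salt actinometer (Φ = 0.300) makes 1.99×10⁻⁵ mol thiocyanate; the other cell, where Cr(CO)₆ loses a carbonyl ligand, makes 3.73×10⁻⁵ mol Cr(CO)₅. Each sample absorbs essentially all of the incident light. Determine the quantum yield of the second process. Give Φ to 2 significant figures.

Φ = 0.56

Photons absorbed by the actinometer: 1.99×10⁻⁵ / 0.300 = 6.633×10⁻⁵ mol.
Φ(unknown) = 3.73×10⁻⁵ / 6.633×10⁻⁵ = 0.56.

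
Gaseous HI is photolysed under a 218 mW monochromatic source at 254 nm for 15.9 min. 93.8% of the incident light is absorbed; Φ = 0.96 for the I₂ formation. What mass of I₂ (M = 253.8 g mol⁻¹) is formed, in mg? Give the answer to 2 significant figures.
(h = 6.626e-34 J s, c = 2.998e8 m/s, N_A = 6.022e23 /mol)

Photon energy at 254 nm: hc/λ = (6.626e-34)(2.998e8)/(254e-9) = 7.821e-19 J.
Energy delivered: (218 mW)(954 s) = 208.0 J.
Photons incident: 208.0 / 7.821e-19 = 2.660e20, i.e. 2.660e20/6.022e23 = 4.417e-4 mol.
Photons absorbed: 0.938 × 4.417e-4 = 4.143e-4 mol.
Product: Φ × n_abs = 0.96 × 4.143e-4 = 3.977e-4 mol.
Mass: 3.977e-4 × 253.8 = 0.1009 g = 100 mg.

100 mg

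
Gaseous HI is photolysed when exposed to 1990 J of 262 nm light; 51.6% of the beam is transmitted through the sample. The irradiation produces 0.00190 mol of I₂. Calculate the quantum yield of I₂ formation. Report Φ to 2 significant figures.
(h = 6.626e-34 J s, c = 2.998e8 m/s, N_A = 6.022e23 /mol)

Φ = 0.90

Photon energy at 262 nm: hc/λ = (6.626e-34)(2.998e8)/(262e-9) = 7.582e-19 J.
Photons incident: 1990 / 7.582e-19 = 2.625e21, i.e. 2.625e21/6.022e23 = 0.004359 mol.
Fraction absorbed: 1 − 51.6/100 = 0.4840.
Photons absorbed: 0.4840 × 0.004359 = 0.002110 mol.
Φ = 0.00190 mol / 0.002110 mol photons = 0.90.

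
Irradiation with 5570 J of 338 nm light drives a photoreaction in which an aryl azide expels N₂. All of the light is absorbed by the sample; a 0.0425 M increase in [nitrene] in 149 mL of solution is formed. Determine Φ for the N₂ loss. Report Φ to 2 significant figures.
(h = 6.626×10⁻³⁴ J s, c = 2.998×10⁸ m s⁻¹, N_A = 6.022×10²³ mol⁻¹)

Φ = 0.40

Product: (0.0425 M)(0.149 L) = 0.006333 mol.
Photon energy at 338 nm: hc/λ = (6.626×10⁻³⁴)(2.998×10⁸)/(338×10⁻⁹) = 5.877×10⁻¹⁹ J.
Photons incident: 5570 / 5.877×10⁻¹⁹ = 9.478×10²¹, i.e. 9.478×10²¹/6.022×10²³ = 0.01574 mol.
Φ = 0.006333 mol / 0.01574 mol photons = 0.40.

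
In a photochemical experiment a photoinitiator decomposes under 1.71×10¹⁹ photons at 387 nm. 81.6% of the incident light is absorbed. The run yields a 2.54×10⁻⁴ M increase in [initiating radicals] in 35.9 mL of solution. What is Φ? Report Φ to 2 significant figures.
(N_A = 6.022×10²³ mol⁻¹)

Φ = 0.39

Product: (2.54×10⁻⁴ M)(0.0359 L) = 9.119×10⁻⁶ mol.
Moles of photons: 1.71×10¹⁹ / 6.022×10²³ = 2.840×10⁻⁵ mol.
Photons absorbed: 0.816 × 2.840×10⁻⁵ = 2.317×10⁻⁵ mol.
Φ = 9.119×10⁻⁶ mol / 2.317×10⁻⁵ mol photons = 0.39.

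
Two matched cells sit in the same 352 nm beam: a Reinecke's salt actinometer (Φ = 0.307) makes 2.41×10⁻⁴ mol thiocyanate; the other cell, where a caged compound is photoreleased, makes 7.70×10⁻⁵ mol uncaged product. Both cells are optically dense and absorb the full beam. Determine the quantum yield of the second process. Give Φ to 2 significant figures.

Photons absorbed by the actinometer: 2.41×10⁻⁴ / 0.307 = 7.850×10⁻⁴ mol.
Φ(unknown) = 7.70×10⁻⁵ / 7.850×10⁻⁴ = 0.098.

Φ = 0.098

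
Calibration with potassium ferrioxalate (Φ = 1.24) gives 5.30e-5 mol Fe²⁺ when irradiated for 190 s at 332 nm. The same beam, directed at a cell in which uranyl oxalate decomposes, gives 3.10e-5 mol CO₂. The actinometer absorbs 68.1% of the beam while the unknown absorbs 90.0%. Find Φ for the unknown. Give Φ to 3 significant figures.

Photons absorbed by the actinometer: 5.30e-5 / 1.24 = 4.274e-5 mol.
Incident flux: 4.274e-5 / 0.681 = 6.276e-5 einstein.
Absorbed by unknown: 0.900 × 6.276e-5 = 5.648e-5 mol.
Φ(unknown) = 3.10e-5 / 5.648e-5 = 0.549.

Φ = 0.549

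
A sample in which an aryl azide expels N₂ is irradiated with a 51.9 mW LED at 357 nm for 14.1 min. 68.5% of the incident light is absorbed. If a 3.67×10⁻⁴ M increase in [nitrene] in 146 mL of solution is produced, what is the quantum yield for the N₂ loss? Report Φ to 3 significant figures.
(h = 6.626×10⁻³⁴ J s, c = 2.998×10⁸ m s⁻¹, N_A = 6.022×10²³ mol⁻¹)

Φ = 0.597

Product: (3.67×10⁻⁴ M)(0.146 L) = 5.358×10⁻⁵ mol.
Photon energy at 357 nm: hc/λ = (6.626×10⁻³⁴)(2.998×10⁸)/(357×10⁻⁹) = 5.564×10⁻¹⁹ J.
Energy delivered: (51.9 mW)(846 s) = 43.91 J.
Photons incident: 43.91 / 5.564×10⁻¹⁹ = 7.892×10¹⁹, i.e. 7.892×10¹⁹/6.022×10²³ = 1.311×10⁻⁴ mol.
Photons absorbed: 0.685 × 1.311×10⁻⁴ = 8.980×10⁻⁵ mol.
Φ = 5.358×10⁻⁵ mol / 8.980×10⁻⁵ mol photons = 0.597.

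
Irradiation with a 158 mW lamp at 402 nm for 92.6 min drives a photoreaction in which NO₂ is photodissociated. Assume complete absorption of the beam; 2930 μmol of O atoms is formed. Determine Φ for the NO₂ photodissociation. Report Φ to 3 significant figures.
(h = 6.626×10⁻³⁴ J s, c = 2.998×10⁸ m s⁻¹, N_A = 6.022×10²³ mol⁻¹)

Φ = 0.993

Product: 2930 μmol = 0.00293 mol.
Photon energy at 402 nm: hc/λ = (6.626×10⁻³⁴)(2.998×10⁸)/(402×10⁻⁹) = 4.941×10⁻¹⁹ J.
Energy delivered: (158 mW)(5556 s) = 877.8 J.
Photons incident: 877.8 / 4.941×10⁻¹⁹ = 1.777×10²¹, i.e. 1.777×10²¹/6.022×10²³ = 0.002951 mol.
Φ = 0.00293 mol / 0.002951 mol photons = 0.993.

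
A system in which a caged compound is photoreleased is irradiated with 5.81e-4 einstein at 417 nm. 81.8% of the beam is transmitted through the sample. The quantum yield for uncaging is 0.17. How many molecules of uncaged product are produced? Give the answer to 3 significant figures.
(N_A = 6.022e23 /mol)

1.08e19 molecules

Fraction absorbed: 1 − 81.8/100 = 0.1820.
Photons absorbed: 0.1820 × 5.81e-4 = 1.057e-4 mol.
Product: Φ × n_abs = 0.17 × 1.057e-4 = 1.797e-5 mol.
As a count: 1.797e-5 × 6.022e23 = 1.08e19.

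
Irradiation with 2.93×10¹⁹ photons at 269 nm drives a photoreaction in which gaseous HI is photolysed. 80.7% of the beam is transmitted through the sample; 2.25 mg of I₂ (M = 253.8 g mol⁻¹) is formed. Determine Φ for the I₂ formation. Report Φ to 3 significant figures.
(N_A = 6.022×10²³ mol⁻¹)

Φ = 0.944

Product: 2.25 mg / 253.8 g mol⁻¹ = 8.865×10⁻⁶ mol.
Moles of photons: 2.93×10¹⁹ / 6.022×10²³ = 4.865×10⁻⁵ mol.
Fraction absorbed: 1 − 80.7/100 = 0.1930.
Photons absorbed: 0.1930 × 4.865×10⁻⁵ = 9.389×10⁻⁶ mol.
Φ = 8.865×10⁻⁶ mol / 9.389×10⁻⁶ mol photons = 0.944.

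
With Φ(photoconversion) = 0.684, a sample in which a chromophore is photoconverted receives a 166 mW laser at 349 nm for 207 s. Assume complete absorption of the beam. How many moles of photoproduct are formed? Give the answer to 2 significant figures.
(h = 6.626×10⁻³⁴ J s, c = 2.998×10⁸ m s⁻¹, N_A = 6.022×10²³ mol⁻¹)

Photon energy at 349 nm: hc/λ = (6.626×10⁻³⁴)(2.998×10⁸)/(349×10⁻⁹) = 5.692×10⁻¹⁹ J.
Energy delivered: (166 mW)(207 s) = 34.36 J.
Photons incident: 34.36 / 5.692×10⁻¹⁹ = 6.037×10¹⁹, i.e. 6.037×10¹⁹/6.022×10²³ = 1.002×10⁻⁴ mol.
Product: Φ × n_abs = 0.684 × 1.002×10⁻⁴ = 6.854×10⁻⁵ mol.

6.9×10⁻⁵ mol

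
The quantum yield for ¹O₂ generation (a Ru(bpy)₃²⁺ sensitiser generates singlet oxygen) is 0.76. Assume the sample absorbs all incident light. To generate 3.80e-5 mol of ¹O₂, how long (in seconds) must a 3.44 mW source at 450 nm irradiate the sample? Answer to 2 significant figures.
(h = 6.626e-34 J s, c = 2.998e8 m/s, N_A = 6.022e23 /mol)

t ≈ 3900 s

Photons that must be absorbed: 3.80e-5 / 0.76 = 5.000e-5 mol.
Photon energy: hc/λ = 4.414e-19 J; per mole, 2.658e5 J mol⁻¹.
Energy required: 5.000e-5 × 2.658e5 = 13.29 J.
Time: 13.29 J / 0.00344 W = 3900 s.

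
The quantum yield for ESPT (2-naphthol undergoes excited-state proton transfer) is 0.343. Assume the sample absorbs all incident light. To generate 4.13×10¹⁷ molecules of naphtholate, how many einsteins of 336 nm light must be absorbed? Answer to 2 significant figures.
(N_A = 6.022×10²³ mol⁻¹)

2.0×10⁻⁶ einstein

Product: 4.13×10¹⁷ / 6.022×10²³ = 6.858×10⁻⁷ mol.
Photons that must be absorbed: 6.858×10⁻⁷ / 0.343 = 1.999×10⁻⁶ mol.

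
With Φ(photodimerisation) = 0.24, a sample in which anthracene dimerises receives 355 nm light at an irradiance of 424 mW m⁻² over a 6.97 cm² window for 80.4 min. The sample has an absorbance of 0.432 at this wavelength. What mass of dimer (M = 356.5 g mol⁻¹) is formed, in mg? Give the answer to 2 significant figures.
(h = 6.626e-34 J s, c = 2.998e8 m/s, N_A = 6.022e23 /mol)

Photon energy at 355 nm: hc/λ = (6.626e-34)(2.998e8)/(355e-9) = 5.596e-19 J.
Energy delivered: (424 mW m⁻²)(6.97e-4 m²)(4824 s) = 1.426 J.
Photons incident: 1.426 / 5.596e-19 = 2.548e18, i.e. 2.548e18/6.022e23 = 4.231e-6 mol.
Fraction absorbed: 1 − 10^(−0.432) = 0.6302.
Photons absorbed: 0.6302 × 4.231e-6 = 2.666e-6 mol.
Product: Φ × n_abs = 0.24 × 2.666e-6 = 6.398e-7 mol.
Mass: 6.398e-7 × 356.5 = 2.281e-4 g = 0.23 mg.

0.23 mg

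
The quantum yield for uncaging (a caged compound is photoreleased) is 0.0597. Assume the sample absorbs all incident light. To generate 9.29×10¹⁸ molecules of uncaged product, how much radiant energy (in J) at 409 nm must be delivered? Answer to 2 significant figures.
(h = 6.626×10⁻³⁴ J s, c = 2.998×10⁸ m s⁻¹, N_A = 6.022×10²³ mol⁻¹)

Product: 9.29×10¹⁸ / 6.022×10²³ = 1.543×10⁻⁵ mol.
Photons that must be absorbed: 1.543×10⁻⁵ / 0.0597 = 2.585×10⁻⁴ mol.
Photon energy: hc/λ = 4.857×10⁻¹⁹ J; per mole, 2.925×10⁵ J mol⁻¹.
Energy required: 2.585×10⁻⁴ × 2.925×10⁵ = 76 J.

76 J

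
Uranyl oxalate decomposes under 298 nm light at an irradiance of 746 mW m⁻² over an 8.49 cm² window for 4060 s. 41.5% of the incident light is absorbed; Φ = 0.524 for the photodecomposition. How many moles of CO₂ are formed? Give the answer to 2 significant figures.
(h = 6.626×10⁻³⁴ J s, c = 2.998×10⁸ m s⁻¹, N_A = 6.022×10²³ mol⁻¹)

1.4×10⁻⁶ mol

Photon energy at 298 nm: hc/λ = (6.626×10⁻³⁴)(2.998×10⁸)/(298×10⁻⁹) = 6.666×10⁻¹⁹ J.
Energy delivered: (746 mW m⁻²)(8.49×10⁻⁴ m²)(4060 s) = 2.571 J.
Photons incident: 2.571 / 6.666×10⁻¹⁹ = 3.857×10¹⁸, i.e. 3.857×10¹⁸/6.022×10²³ = 6.405×10⁻⁶ mol.
Photons absorbed: 0.415 × 6.405×10⁻⁶ = 2.658×10⁻⁶ mol.
Product: Φ × n_abs = 0.524 × 2.658×10⁻⁶ = 1.393×10⁻⁶ mol.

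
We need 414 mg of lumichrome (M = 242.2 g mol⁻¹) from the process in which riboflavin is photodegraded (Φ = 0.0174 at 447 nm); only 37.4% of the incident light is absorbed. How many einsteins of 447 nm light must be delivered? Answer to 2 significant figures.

Product: 414 mg / 242.2 g mol⁻¹ = 0.001709 mol.
Photons that must be absorbed: 0.001709 / 0.0174 = 0.09822 mol.
Incident photons needed: 0.09822 / 0.374 = 0.2626 mol.

0.26 einstein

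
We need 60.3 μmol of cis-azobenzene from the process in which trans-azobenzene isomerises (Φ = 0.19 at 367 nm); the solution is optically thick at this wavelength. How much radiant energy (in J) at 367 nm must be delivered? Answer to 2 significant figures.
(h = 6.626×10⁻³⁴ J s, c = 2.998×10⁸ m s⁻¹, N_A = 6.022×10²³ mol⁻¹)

100 J

Product: 60.3 μmol = 6.03×10⁻⁵ mol.
Photons that must be absorbed: 6.03×10⁻⁵ / 0.19 = 3.174×10⁻⁴ mol.
Photon energy: hc/λ = 5.413×10⁻¹⁹ J; per mole, 3.260×10⁵ J mol⁻¹.
Energy required: 3.174×10⁻⁴ × 3.260×10⁵ = 100 J.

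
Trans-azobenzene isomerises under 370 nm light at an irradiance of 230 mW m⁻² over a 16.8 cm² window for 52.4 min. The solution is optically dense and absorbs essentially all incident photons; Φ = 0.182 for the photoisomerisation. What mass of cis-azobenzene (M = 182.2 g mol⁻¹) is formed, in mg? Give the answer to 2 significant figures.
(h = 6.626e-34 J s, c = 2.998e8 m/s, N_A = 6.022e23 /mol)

Photon energy at 370 nm: hc/λ = (6.626e-34)(2.998e8)/(370e-9) = 5.369e-19 J.
Energy delivered: (230 mW m⁻²)(16.8e-4 m²)(3144 s) = 1.215 J.
Photons incident: 1.215 / 5.369e-19 = 2.263e18, i.e. 2.263e18/6.022e23 = 3.758e-6 mol.
Product: Φ × n_abs = 0.182 × 3.758e-6 = 6.840e-7 mol.
Mass: 6.840e-7 × 182.2 = 1.246e-4 g = 0.12 mg.

0.12 mg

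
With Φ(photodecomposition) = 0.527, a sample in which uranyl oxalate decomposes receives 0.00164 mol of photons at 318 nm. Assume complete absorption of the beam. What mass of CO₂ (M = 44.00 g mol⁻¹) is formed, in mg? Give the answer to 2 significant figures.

38 mg

Product: Φ × n_abs = 0.527 × 0.00164 = 8.643×10⁻⁴ mol.
Mass: 8.643×10⁻⁴ × 44.00 = 0.03803 g = 38 mg.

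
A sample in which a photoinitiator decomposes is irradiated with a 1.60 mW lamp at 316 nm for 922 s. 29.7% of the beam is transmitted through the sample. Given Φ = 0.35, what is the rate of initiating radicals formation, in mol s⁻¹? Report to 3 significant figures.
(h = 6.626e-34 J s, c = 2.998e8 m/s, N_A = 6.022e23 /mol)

1.04e-9 mol s⁻¹

Photon energy at 316 nm: hc/λ = (6.626e-34)(2.998e8)/(316e-9) = 6.286e-19 J.
Energy delivered: (1.60 mW)(922 s) = 1.475 J.
Photons incident: 1.475 / 6.286e-19 = 2.346e18, i.e. 2.346e18/6.022e23 = 3.896e-6 mol.
Fraction absorbed: 1 − 29.7/100 = 0.7030.
Photons absorbed: 0.7030 × 3.896e-6 = 2.739e-6 mol.
Product formed: 0.35 × 2.739e-6 = 9.587e-7 mol.
Rate: 9.587e-7 / 922 s = 1.04e-9 mol s⁻¹.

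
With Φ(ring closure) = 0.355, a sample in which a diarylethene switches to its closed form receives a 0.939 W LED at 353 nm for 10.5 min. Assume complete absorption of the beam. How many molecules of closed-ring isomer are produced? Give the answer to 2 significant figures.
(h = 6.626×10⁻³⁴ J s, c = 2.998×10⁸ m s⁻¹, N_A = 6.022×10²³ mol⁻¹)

3.7×10²⁰ molecules

Photon energy at 353 nm: hc/λ = (6.626×10⁻³⁴)(2.998×10⁸)/(353×10⁻⁹) = 5.627×10⁻¹⁹ J.
Energy delivered: (0.939 W)(630 s) = 591.6 J.
Photons incident: 591.6 / 5.627×10⁻¹⁹ = 1.051×10²¹, i.e. 1.051×10²¹/6.022×10²³ = 0.001745 mol.
Product: Φ × n_abs = 0.355 × 0.001745 = 6.195×10⁻⁴ mol.
As a count: 6.195×10⁻⁴ × 6.022×10²³ = 3.7×10²⁰.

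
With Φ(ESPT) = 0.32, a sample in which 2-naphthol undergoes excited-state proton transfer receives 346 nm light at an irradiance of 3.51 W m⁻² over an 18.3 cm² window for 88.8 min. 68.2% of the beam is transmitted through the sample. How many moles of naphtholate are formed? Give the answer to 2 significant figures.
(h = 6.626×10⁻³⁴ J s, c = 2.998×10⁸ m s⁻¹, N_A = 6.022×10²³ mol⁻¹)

Photon energy at 346 nm: hc/λ = (6.626×10⁻³⁴)(2.998×10⁸)/(346×10⁻⁹) = 5.741×10⁻¹⁹ J.
Energy delivered: (3.51 W m⁻²)(18.3×10⁻⁴ m²)(5328 s) = 34.22 J.
Photons incident: 34.22 / 5.741×10⁻¹⁹ = 5.961×10¹⁹, i.e. 5.961×10¹⁹/6.022×10²³ = 9.899×10⁻⁵ mol.
Fraction absorbed: 1 − 68.2/100 = 0.3180.
Photons absorbed: 0.3180 × 9.899×10⁻⁵ = 3.148×10⁻⁵ mol.
Product: Φ × n_abs = 0.32 × 3.148×10⁻⁵ = 1.007×10⁻⁵ mol.

1.0×10⁻⁵ mol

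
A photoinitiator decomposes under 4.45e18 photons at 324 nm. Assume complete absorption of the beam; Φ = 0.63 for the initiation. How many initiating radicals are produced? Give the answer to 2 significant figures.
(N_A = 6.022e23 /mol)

Moles of photons: 4.45e18 / 6.022e23 = 7.390e-6 mol.
Product: Φ × n_abs = 0.63 × 7.390e-6 = 4.656e-6 mol.
As a count: 4.656e-6 × 6.022e23 = 2.8e18.

2.8e18 initiating radicals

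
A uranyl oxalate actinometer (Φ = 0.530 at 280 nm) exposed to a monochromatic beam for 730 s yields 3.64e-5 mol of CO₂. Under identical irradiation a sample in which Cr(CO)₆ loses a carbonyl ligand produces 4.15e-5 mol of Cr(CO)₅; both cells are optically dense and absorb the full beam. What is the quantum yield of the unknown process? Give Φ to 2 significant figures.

Photons absorbed by the actinometer: 3.64e-5 / 0.530 = 6.868e-5 mol.
Φ(unknown) = 4.15e-5 / 6.868e-5 = 0.60.

Φ = 0.60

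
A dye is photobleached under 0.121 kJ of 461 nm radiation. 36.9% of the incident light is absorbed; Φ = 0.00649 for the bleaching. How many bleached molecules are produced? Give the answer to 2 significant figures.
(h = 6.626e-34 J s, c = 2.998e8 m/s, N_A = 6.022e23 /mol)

Photon energy at 461 nm: hc/λ = (6.626e-34)(2.998e8)/(461e-9) = 4.309e-19 J.
Incident energy: 0.121 kJ = 121 J.
Photons incident: 121 / 4.309e-19 = 2.808e20, i.e. 2.808e20/6.022e23 = 4.663e-4 mol.
Photons absorbed: 0.369 × 4.663e-4 = 1.721e-4 mol.
Product: Φ × n_abs = 0.00649 × 1.721e-4 = 1.117e-6 mol.
As a count: 1.117e-6 × 6.022e23 = 6.7e17.

6.7e17 bleached molecules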